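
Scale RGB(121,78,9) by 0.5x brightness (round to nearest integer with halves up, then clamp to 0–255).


Multiply each channel by 0.5, round half up, clamp to [0, 255]
R: 121×0.5 = 60.5 → round → 61
G: 78×0.5 = 39
B: 9×0.5 = 4.5 → round → 5
= RGB(61, 39, 5)


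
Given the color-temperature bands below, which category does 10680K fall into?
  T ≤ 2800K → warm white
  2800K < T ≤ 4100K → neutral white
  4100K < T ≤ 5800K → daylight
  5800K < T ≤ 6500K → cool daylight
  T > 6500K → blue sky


Temperature: 10680K
10680K > 6500K → blue sky
Classification: blue sky


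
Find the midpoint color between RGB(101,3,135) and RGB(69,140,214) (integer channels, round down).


Midpoint: each channel = ⌊(C₁+C₂)/2⌋
R: ⌊(101+69)/2⌋ = 85
G: ⌊(3+140)/2⌋ = 71
B: ⌊(135+214)/2⌋ = 174
= RGB(85, 71, 174)


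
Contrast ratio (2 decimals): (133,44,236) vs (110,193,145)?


Linearize each sRGB channel c=v/255: c/12.92 if c ≤ 0.04045 else ((c+0.055)/1.055)^2.4
L = 0.2126×R_lin + 0.7152×G_lin + 0.0722×B_lin
Color 1 (133,44,236):
  R=133: 133/255≈0.5216 > 0.04045 → ((0.5216+0.055)/1.055)^2.4 ≈ 0.23455
  G=44: 44/255≈0.1725 > 0.04045 → ((0.1725+0.055)/1.055)^2.4 ≈ 0.02519
  B=236: 236/255≈0.9255 > 0.04045 → ((0.9255+0.055)/1.055)^2.4 ≈ 0.83880
  L1 = 0.2126×0.23455 + 0.7152×0.02519 + 0.0722×0.83880 ≈ 0.12844
Color 2 (110,193,145):
  R=110: 110/255≈0.4314 > 0.04045 → ((0.4314+0.055)/1.055)^2.4 ≈ 0.15593
  G=193: 193/255≈0.7569 > 0.04045 → ((0.7569+0.055)/1.055)^2.4 ≈ 0.53328
  B=145: 145/255≈0.5686 > 0.04045 → ((0.5686+0.055)/1.055)^2.4 ≈ 0.28315
  L2 = 0.2126×0.15593 + 0.7152×0.53328 + 0.0722×0.28315 ≈ 0.43499
Lighter = 0.43499, Darker = 0.12844
Ratio = (L_lighter + 0.05) / (L_darker + 0.05)
Ratio = (0.43499 + 0.05) / (0.12844 + 0.05) = 0.48499 / 0.17844 ≈ 2.7180
Ratio ≈ 2.72:1


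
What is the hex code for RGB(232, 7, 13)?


R = 232 → E8 (hex)
G = 7 → 07 (hex)
B = 13 → 0D (hex)
Hex = #E8070D


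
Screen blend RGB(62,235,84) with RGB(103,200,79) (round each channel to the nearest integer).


Screen: C = 255 - (255-A)×(255-B)/255, rounded to nearest integer
R: 255 - (255-62)×(255-103)/255 = 255 - 29336/255 ≈ 255 - 115.043 = 139.957 → 140
G: 255 - (255-235)×(255-200)/255 = 255 - 1100/255 ≈ 255 - 4.314 = 250.686 → 251
B: 255 - (255-84)×(255-79)/255 = 255 - 30096/255 ≈ 255 - 118.024 = 136.976 → 137
= RGB(140, 251, 137)


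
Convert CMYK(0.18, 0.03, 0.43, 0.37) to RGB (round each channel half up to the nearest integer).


R = 255 × (1-C) × (1-K) = 255 × 0.82 × 0.63 = 131.733 → 132
G = 255 × (1-M) × (1-K) = 255 × 0.97 × 0.63 = 155.8305 → 156
B = 255 × (1-Y) × (1-K) = 255 × 0.57 × 0.63 = 91.5705 → 92
= RGB(132, 156, 92)


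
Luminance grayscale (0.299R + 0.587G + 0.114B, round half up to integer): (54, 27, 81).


Gray = 0.299×R + 0.587×G + 0.114×B
Gray = 0.299×54 + 0.587×27 + 0.114×81
Gray = 16.146 + 15.849 + 9.234
Gray = 41.229 → round half up → 41
Gray = 41


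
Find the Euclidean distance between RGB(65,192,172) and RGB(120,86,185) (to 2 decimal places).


d = √[(R₁-R₂)² + (G₁-G₂)² + (B₁-B₂)²]
d = √[(65-120)² + (192-86)² + (172-185)²]
d = √[3025 + 11236 + 169]
d = √14430
d ≈ 120.12


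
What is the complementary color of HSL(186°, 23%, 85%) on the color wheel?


Complement = opposite side of color wheel = hue + 180°
H' = (186 + 180) mod 360 = 6°
S and L unchanged.
= HSL(6°, 23%, 85%)


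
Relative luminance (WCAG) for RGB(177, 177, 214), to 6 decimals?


Linearize each channel (sRGB transfer function): c = v/255; c_lin = c/12.92 if c ≤ 0.04045, else ((c+0.055)/1.055)^2.4
  R: 177/255 ≈ 0.694118 > 0.04045 → ((0.694118+0.055)/1.055)^2.4 ≈ 0.439657
  G: 177/255 ≈ 0.694118 > 0.04045 → ((0.694118+0.055)/1.055)^2.4 ≈ 0.439657
  B: 214/255 ≈ 0.839216 > 0.04045 → ((0.839216+0.055)/1.055)^2.4 ≈ 0.672443
R_lin = 0.439657, G_lin = 0.439657, B_lin = 0.672443
L = 0.2126×R + 0.7152×G + 0.0722×B
L = 0.2126×0.439657 + 0.7152×0.439657 + 0.0722×0.672443
L ≈ 0.456464


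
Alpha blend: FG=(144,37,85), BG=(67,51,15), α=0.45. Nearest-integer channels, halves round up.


C = α×F + (1-α)×B, with 1-α = 0.55
R: 0.45×144 + 0.55×67 = 64.80 + 36.85 = 101.65 → 102
G: 0.45×37 + 0.55×51 = 16.65 + 28.05 = 44.70 → 45
B: 0.45×85 + 0.55×15 = 38.25 + 8.25 = 46.50 → 47
= RGB(102, 45, 47)


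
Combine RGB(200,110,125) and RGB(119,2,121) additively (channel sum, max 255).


Additive: each channel = min(255, C₁+C₂)
R: 200+119 = 319 → 255
G: 110+2 = 112 → 112
B: 125+121 = 246 → 246
= RGB(255, 112, 246)


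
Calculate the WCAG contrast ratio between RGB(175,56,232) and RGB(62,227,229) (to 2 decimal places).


Linearize each sRGB channel c=v/255: c/12.92 if c ≤ 0.04045 else ((c+0.055)/1.055)^2.4
L = 0.2126×R_lin + 0.7152×G_lin + 0.0722×B_lin
Color 1 (175,56,232):
  R=175: 175/255≈0.6863 > 0.04045 → ((0.6863+0.055)/1.055)^2.4 ≈ 0.42869
  G=56: 56/255≈0.2196 > 0.04045 → ((0.2196+0.055)/1.055)^2.4 ≈ 0.03955
  B=232: 232/255≈0.9098 > 0.04045 → ((0.9098+0.055)/1.055)^2.4 ≈ 0.80695
  L1 = 0.2126×0.42869 + 0.7152×0.03955 + 0.0722×0.80695 ≈ 0.17769
Color 2 (62,227,229):
  R=62: 62/255≈0.2431 > 0.04045 → ((0.2431+0.055)/1.055)^2.4 ≈ 0.04817
  G=227: 227/255≈0.8902 > 0.04045 → ((0.8902+0.055)/1.055)^2.4 ≈ 0.76815
  B=229: 229/255≈0.8980 > 0.04045 → ((0.8980+0.055)/1.055)^2.4 ≈ 0.78354
  L2 = 0.2126×0.04817 + 0.7152×0.76815 + 0.0722×0.78354 ≈ 0.61619
Lighter = 0.61619, Darker = 0.17769
Ratio = (L_lighter + 0.05) / (L_darker + 0.05)
Ratio = (0.61619 + 0.05) / (0.17769 + 0.05) = 0.66619 / 0.22769 ≈ 2.9259
Ratio ≈ 2.93:1


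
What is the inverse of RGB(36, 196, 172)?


Invert: (255-R, 255-G, 255-B)
R: 255-36 = 219
G: 255-196 = 59
B: 255-172 = 83
= RGB(219, 59, 83)


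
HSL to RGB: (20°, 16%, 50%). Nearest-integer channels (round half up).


H=20°, S=0.16, L=0.50
C = (1-|2L-1|)×S = (1-|0.00|)×0.16 = 0.16
H' = H/60 = 20/60 ≈ 0.3333; X = C×(1-|H' mod 2 - 1|) ≈ 0.0533
m = L - C/2 = 0.50 - 0.08 = 0.42
Sector ⌊H'⌋ = 0 → (R',G',B') = (0.16, ≈0.0533, 0.0)
RGB = ((R'+m)×255, (G'+m)×255, (B'+m)×255) = (147.9, 120.7, 107.1)
Round half up → RGB(148, 121, 107)


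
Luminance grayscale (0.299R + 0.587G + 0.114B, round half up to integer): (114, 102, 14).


Gray = 0.299×R + 0.587×G + 0.114×B
Gray = 0.299×114 + 0.587×102 + 0.114×14
Gray = 34.086 + 59.874 + 1.596
Gray = 95.556 → round half up → 96
Gray = 96


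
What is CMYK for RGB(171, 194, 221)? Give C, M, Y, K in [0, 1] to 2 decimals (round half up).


R'=171/255≈0.6706, G'=194/255≈0.7608, B'=221/255≈0.8667
K = 1 - max(R',G',B') = 1 - 221/255 = 34/255 = 0.13333… → 0.13
(1-R'-K)/(1-K) simplifies to (max-R)/max with max = 221:
C = (221-171)/221 = 50/221 = 0.22624… → 0.23
M = (221-194)/221 = 27/221 = 0.12217… → 0.12
Y = (221-221)/221 = 0/221 = 0 → 0.00
= CMYK(0.23, 0.12, 0.00, 0.13)


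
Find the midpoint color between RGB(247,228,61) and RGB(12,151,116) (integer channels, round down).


Midpoint: each channel = ⌊(C₁+C₂)/2⌋
R: ⌊(247+12)/2⌋ = 129
G: ⌊(228+151)/2⌋ = 189
B: ⌊(61+116)/2⌋ = 88
= RGB(129, 189, 88)


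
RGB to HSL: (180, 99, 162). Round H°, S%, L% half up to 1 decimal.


Normalize: R'=180/255≈0.7059, G'=99/255≈0.3882, B'=162/255≈0.6353
Max=180/255, Min=99/255, Δ=Max-Min=81/255
L = (Max+Min)/2 = (180+99)/510 = 279/510 = 0.54705… → L = 54.7%
L > 0.5 → S = Δ/(2-Max-Min) = 81/(510-180-99) = 81/231 = 0.35064… → S = 35.1%
(the 1/255 factors cancel in S and H, so raw channel differences can be used)
Max is R' → H = 60 × (((G-B)/Δ) mod 6) = 60 × (((99-162)/81) mod 6)
  (-63)/81 = -0.7777…; negative, so add 6 → 5.2222…
  H = 60 × 5.2222… = 313.333…° → H = 313.3°
= HSL(313.3°, 35.1%, 54.7%)


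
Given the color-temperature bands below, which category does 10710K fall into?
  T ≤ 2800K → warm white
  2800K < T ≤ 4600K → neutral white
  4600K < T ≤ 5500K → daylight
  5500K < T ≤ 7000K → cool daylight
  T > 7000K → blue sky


Temperature: 10710K
10710K > 7000K → blue sky
Classification: blue sky


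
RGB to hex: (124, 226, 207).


R = 124 → 7C (hex)
G = 226 → E2 (hex)
B = 207 → CF (hex)
Hex = #7CE2CF


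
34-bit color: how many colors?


Colors = 2^bits = 2^34
= 17,179,869,184 colors


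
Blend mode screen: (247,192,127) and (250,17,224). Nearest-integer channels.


Screen: C = 255 - (255-A)×(255-B)/255, rounded to nearest integer
R: 255 - (255-247)×(255-250)/255 = 255 - 40/255 ≈ 255 - 0.157 = 254.843 → 255
G: 255 - (255-192)×(255-17)/255 = 255 - 14994/255 ≈ 255 - 58.800 = 196.200 → 196
B: 255 - (255-127)×(255-224)/255 = 255 - 3968/255 ≈ 255 - 15.561 = 239.439 → 239
= RGB(255, 196, 239)


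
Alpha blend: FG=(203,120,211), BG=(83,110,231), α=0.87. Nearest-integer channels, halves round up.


C = α×F + (1-α)×B, with 1-α = 0.13
R: 0.87×203 + 0.13×83 = 176.61 + 10.79 = 187.40 → 187
G: 0.87×120 + 0.13×110 = 104.40 + 14.30 = 118.70 → 119
B: 0.87×211 + 0.13×231 = 183.57 + 30.03 = 213.60 → 214
= RGB(187, 119, 214)


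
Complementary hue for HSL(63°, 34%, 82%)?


Complement = opposite side of color wheel = hue + 180°
H' = (63 + 180) mod 360 = 243°
S and L unchanged.
= HSL(243°, 34%, 82%)


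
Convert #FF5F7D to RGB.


FF → 255 (R)
5F → 95 (G)
7D → 125 (B)
= RGB(255, 95, 125)


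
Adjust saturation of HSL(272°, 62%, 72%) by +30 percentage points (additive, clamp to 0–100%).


Original S = 62%
Adjustment = +30 percentage points
New S = 62 + (30) = 92
Clamp to [0, 100] → 92
= HSL(272°, 92%, 72%)


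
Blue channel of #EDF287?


Color: #EDF287
R = ED = 237
G = F2 = 242
B = 87 = 135
Blue = 135


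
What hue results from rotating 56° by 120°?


New hue = (H + rotation) mod 360
New hue = (56 + 120) mod 360
= 176 mod 360
= 176°


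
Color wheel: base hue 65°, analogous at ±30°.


Base hue: 65°
Left analog: (65 - 30) mod 360 = 35°
Right analog: (65 + 30) mod 360 = 95°
Analogous hues = 35° and 95°


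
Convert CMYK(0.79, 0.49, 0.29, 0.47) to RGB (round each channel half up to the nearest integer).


R = 255 × (1-C) × (1-K) = 255 × 0.21 × 0.53 = 28.3815 → 28
G = 255 × (1-M) × (1-K) = 255 × 0.51 × 0.53 = 68.9265 → 69
B = 255 × (1-Y) × (1-K) = 255 × 0.71 × 0.53 = 95.9565 → 96
= RGB(28, 69, 96)


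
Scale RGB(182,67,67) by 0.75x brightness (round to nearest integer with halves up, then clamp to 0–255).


Multiply each channel by 0.75, round half up, clamp to [0, 255]
R: 182×0.75 = 136.5 → round → 137
G: 67×0.75 = 50.25 → round → 50
B: 67×0.75 = 50.25 → round → 50
= RGB(137, 50, 50)


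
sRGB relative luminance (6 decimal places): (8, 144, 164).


Linearize each channel (sRGB transfer function): c = v/255; c_lin = c/12.92 if c ≤ 0.04045, else ((c+0.055)/1.055)^2.4
  R: 8/255 ≈ 0.031373 ≤ 0.04045 → 0.031373/12.92 ≈ 0.002428
  G: 144/255 ≈ 0.564706 > 0.04045 → ((0.564706+0.055)/1.055)^2.4 ≈ 0.278894
  B: 164/255 ≈ 0.643137 > 0.04045 → ((0.643137+0.055)/1.055)^2.4 ≈ 0.371238
R_lin = 0.002428, G_lin = 0.278894, B_lin = 0.371238
L = 0.2126×R + 0.7152×G + 0.0722×B
L = 0.2126×0.002428 + 0.7152×0.278894 + 0.0722×0.371238
L ≈ 0.226785


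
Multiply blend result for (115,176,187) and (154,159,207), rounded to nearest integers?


Multiply: C = A×B/255, rounded to nearest integer
R: 115×154/255 = 17710/255 ≈ 69.451 → 69
G: 176×159/255 = 27984/255 ≈ 109.741 → 110
B: 187×207/255 = 38709/255 ≈ 151.800 → 152
= RGB(69, 110, 152)


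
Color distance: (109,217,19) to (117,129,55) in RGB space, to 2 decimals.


d = √[(R₁-R₂)² + (G₁-G₂)² + (B₁-B₂)²]
d = √[(109-117)² + (217-129)² + (19-55)²]
d = √[64 + 7744 + 1296]
d = √9104
d ≈ 95.41


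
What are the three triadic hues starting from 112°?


Triadic: equally spaced at 120° intervals
H1 = 112°
H2 = (112 + 120) mod 360 = 232°
H3 = (112 + 240) mod 360 = 352°
Triadic = 112°, 232°, 352°


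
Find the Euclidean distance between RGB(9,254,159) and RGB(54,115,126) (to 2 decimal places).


d = √[(R₁-R₂)² + (G₁-G₂)² + (B₁-B₂)²]
d = √[(9-54)² + (254-115)² + (159-126)²]
d = √[2025 + 19321 + 1089]
d = √22435
d ≈ 149.78


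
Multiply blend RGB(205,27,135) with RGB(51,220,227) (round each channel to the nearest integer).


Multiply: C = A×B/255, rounded to nearest integer
R: 205×51/255 = 10455/255 ≈ 41.000 → 41
G: 27×220/255 = 5940/255 ≈ 23.294 → 23
B: 135×227/255 = 30645/255 ≈ 120.176 → 120
= RGB(41, 23, 120)


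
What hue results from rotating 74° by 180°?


New hue = (H + rotation) mod 360
New hue = (74 + 180) mod 360
= 254 mod 360
= 254°


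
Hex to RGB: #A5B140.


A5 → 165 (R)
B1 → 177 (G)
40 → 64 (B)
= RGB(165, 177, 64)


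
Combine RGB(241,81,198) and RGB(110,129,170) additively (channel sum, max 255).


Additive: each channel = min(255, C₁+C₂)
R: 241+110 = 351 → 255
G: 81+129 = 210 → 210
B: 198+170 = 368 → 255
= RGB(255, 210, 255)


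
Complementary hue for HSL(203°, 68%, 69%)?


Complement = opposite side of color wheel = hue + 180°
H' = (203 + 180) mod 360 = 23°
S and L unchanged.
= HSL(23°, 68%, 69%)


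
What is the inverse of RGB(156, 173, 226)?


Invert: (255-R, 255-G, 255-B)
R: 255-156 = 99
G: 255-173 = 82
B: 255-226 = 29
= RGB(99, 82, 29)


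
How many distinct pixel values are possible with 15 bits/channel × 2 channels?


Total bits = 15 bits/channel × 2 channels = 30 bits
Distinct pixel values = 2^30
= 1,073,741,824 pixel values


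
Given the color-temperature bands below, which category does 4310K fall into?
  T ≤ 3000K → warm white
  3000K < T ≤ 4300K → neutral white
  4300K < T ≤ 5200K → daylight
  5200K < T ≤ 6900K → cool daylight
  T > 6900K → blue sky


Temperature: 4310K
4300K < 4310K ≤ 5200K → daylight
Classification: daylight


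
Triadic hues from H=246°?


Triadic: equally spaced at 120° intervals
H1 = 246°
H2 = (246 + 120) mod 360 = 6°
H3 = (246 + 240) mod 360 = 126°
Triadic = 246°, 6°, 126°


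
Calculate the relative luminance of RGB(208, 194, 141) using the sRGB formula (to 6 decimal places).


Linearize each channel (sRGB transfer function): c = v/255; c_lin = c/12.92 if c ≤ 0.04045, else ((c+0.055)/1.055)^2.4
  R: 208/255 ≈ 0.815686 > 0.04045 → ((0.815686+0.055)/1.055)^2.4 ≈ 0.630757
  G: 194/255 ≈ 0.760784 > 0.04045 → ((0.760784+0.055)/1.055)^2.4 ≈ 0.539479
  B: 141/255 ≈ 0.552941 > 0.04045 → ((0.552941+0.055)/1.055)^2.4 ≈ 0.266356
R_lin = 0.630757, G_lin = 0.539479, B_lin = 0.266356
L = 0.2126×R + 0.7152×G + 0.0722×B
L = 0.2126×0.630757 + 0.7152×0.539479 + 0.0722×0.266356
L ≈ 0.539166


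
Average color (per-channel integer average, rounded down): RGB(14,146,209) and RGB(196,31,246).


Midpoint: each channel = ⌊(C₁+C₂)/2⌋
R: ⌊(14+196)/2⌋ = 105
G: ⌊(146+31)/2⌋ = 88
B: ⌊(209+246)/2⌋ = 227
= RGB(105, 88, 227)


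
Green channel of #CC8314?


Color: #CC8314
R = CC = 204
G = 83 = 131
B = 14 = 20
Green = 131


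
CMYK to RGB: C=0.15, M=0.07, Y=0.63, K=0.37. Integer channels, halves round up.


R = 255 × (1-C) × (1-K) = 255 × 0.85 × 0.63 = 136.5525 → 137
G = 255 × (1-M) × (1-K) = 255 × 0.93 × 0.63 = 149.4045 → 149
B = 255 × (1-Y) × (1-K) = 255 × 0.37 × 0.63 = 59.4405 → 59
= RGB(137, 149, 59)


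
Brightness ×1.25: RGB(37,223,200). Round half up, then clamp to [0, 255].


Multiply each channel by 1.25, round half up, clamp to [0, 255]
R: 37×1.25 = 46.25 → round → 46
G: 223×1.25 = 278.75 → round → 279 → clamp → 255
B: 200×1.25 = 250
= RGB(46, 255, 250)


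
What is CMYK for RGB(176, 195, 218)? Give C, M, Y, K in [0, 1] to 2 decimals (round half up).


R'=176/255≈0.6902, G'=195/255≈0.7647, B'=218/255≈0.8549
K = 1 - max(R',G',B') = 1 - 218/255 = 37/255 = 0.14509… → 0.15
(1-R'-K)/(1-K) simplifies to (max-R)/max with max = 218:
C = (218-176)/218 = 42/218 = 0.19266… → 0.19
M = (218-195)/218 = 23/218 = 0.10550… → 0.11
Y = (218-218)/218 = 0/218 = 0 → 0.00
= CMYK(0.19, 0.11, 0.00, 0.15)


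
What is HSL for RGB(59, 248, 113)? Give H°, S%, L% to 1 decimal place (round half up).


Normalize: R'=59/255≈0.2314, G'=248/255≈0.9725, B'=113/255≈0.4431
Max=248/255, Min=59/255, Δ=Max-Min=189/255
L = (Max+Min)/2 = (248+59)/510 = 307/510 = 0.60196… → L = 60.2%
L > 0.5 → S = Δ/(2-Max-Min) = 189/(510-248-59) = 189/203 = 0.93103… → S = 93.1%
(the 1/255 factors cancel in S and H, so raw channel differences can be used)
Max is G' → H = 60 × ((B-R)/Δ + 2) = 60 × ((113-59)/189 + 2)
  54/189 + 2 = 0.2857… + 2 = 2.2857…
  H = 60 × 2.2857… = 137.142…° → H = 137.1°
= HSL(137.1°, 93.1%, 60.2%)


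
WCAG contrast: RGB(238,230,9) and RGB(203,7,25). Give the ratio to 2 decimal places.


Linearize each sRGB channel c=v/255: c/12.92 if c ≤ 0.04045 else ((c+0.055)/1.055)^2.4
L = 0.2126×R_lin + 0.7152×G_lin + 0.0722×B_lin
Color 1 (238,230,9):
  R=238: 238/255≈0.9333 > 0.04045 → ((0.9333+0.055)/1.055)^2.4 ≈ 0.85499
  G=230: 230/255≈0.9020 > 0.04045 → ((0.9020+0.055)/1.055)^2.4 ≈ 0.79130
  B=9: 9/255≈0.0353 ≤ 0.04045 → 0.0353/12.92 ≈ 0.00273
  L1 = 0.2126×0.85499 + 0.7152×0.79130 + 0.0722×0.00273 ≈ 0.74790
Color 2 (203,7,25):
  R=203: 203/255≈0.7961 > 0.04045 → ((0.7961+0.055)/1.055)^2.4 ≈ 0.59720
  G=7: 7/255≈0.0275 ≤ 0.04045 → 0.0275/12.92 ≈ 0.00212
  B=25: 25/255≈0.0980 > 0.04045 → ((0.0980+0.055)/1.055)^2.4 ≈ 0.00972
  L2 = 0.2126×0.59720 + 0.7152×0.00212 + 0.0722×0.00972 ≈ 0.12919
Lighter = 0.74790, Darker = 0.12919
Ratio = (L_lighter + 0.05) / (L_darker + 0.05)
Ratio = (0.74790 + 0.05) / (0.12919 + 0.05) = 0.79790 / 0.17919 ≈ 4.4529
Ratio ≈ 4.45:1


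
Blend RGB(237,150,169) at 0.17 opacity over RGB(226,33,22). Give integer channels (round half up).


C = α×F + (1-α)×B, with 1-α = 0.83
R: 0.17×237 + 0.83×226 = 40.29 + 187.58 = 227.87 → 228
G: 0.17×150 + 0.83×33 = 25.50 + 27.39 = 52.89 → 53
B: 0.17×169 + 0.83×22 = 28.73 + 18.26 = 46.99 → 47
= RGB(228, 53, 47)


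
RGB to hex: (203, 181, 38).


R = 203 → CB (hex)
G = 181 → B5 (hex)
B = 38 → 26 (hex)
Hex = #CBB526


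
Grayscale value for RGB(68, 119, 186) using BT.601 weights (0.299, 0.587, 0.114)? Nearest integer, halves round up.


Gray = 0.299×R + 0.587×G + 0.114×B
Gray = 0.299×68 + 0.587×119 + 0.114×186
Gray = 20.332 + 69.853 + 21.204
Gray = 111.389 → round half up → 111
Gray = 111


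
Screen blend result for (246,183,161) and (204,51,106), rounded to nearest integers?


Screen: C = 255 - (255-A)×(255-B)/255, rounded to nearest integer
R: 255 - (255-246)×(255-204)/255 = 255 - 459/255 ≈ 255 - 1.800 = 253.200 → 253
G: 255 - (255-183)×(255-51)/255 = 255 - 14688/255 ≈ 255 - 57.600 = 197.400 → 197
B: 255 - (255-161)×(255-106)/255 = 255 - 14006/255 ≈ 255 - 54.925 = 200.075 → 200
= RGB(253, 197, 200)


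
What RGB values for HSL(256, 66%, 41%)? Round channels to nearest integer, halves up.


H=256°, S=0.66, L=0.41
C = (1-|2L-1|)×S = (1-|-0.18|)×0.66 = 0.5412
H' = H/60 = 256/60 ≈ 4.2667; X = C×(1-|H' mod 2 - 1|) = 0.14432
m = L - C/2 = 0.41 - 0.2706 = 0.1394
Sector ⌊H'⌋ = 4 → (R',G',B') = (0.14432, 0.0, 0.5412)
RGB = ((R'+m)×255, (G'+m)×255, (B'+m)×255) = (72.3486, 35.547, 173.553)
Round half up → RGB(72, 36, 174)


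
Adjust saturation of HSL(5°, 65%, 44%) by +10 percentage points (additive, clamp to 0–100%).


Original S = 65%
Adjustment = +10 percentage points
New S = 65 + (10) = 75
Clamp to [0, 100] → 75
= HSL(5°, 75%, 44%)


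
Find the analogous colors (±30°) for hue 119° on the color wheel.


Base hue: 119°
Left analog: (119 - 30) mod 360 = 89°
Right analog: (119 + 30) mod 360 = 149°
Analogous hues = 89° and 149°


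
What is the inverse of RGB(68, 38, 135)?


Invert: (255-R, 255-G, 255-B)
R: 255-68 = 187
G: 255-38 = 217
B: 255-135 = 120
= RGB(187, 217, 120)


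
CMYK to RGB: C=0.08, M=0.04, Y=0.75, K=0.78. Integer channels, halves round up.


R = 255 × (1-C) × (1-K) = 255 × 0.92 × 0.22 = 51.612 → 52
G = 255 × (1-M) × (1-K) = 255 × 0.96 × 0.22 = 53.856 → 54
B = 255 × (1-Y) × (1-K) = 255 × 0.25 × 0.22 = 14.025 → 14
= RGB(52, 54, 14)


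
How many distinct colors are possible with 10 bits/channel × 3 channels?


Total bits = 10 bits/channel × 3 channels = 30 bits
Distinct colors = 2^30
= 1,073,741,824 colors


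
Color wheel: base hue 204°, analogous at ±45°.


Base hue: 204°
Left analog: (204 - 45) mod 360 = 159°
Right analog: (204 + 45) mod 360 = 249°
Analogous hues = 159° and 249°


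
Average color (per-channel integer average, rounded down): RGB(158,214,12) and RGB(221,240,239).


Midpoint: each channel = ⌊(C₁+C₂)/2⌋
R: ⌊(158+221)/2⌋ = 189
G: ⌊(214+240)/2⌋ = 227
B: ⌊(12+239)/2⌋ = 125
= RGB(189, 227, 125)


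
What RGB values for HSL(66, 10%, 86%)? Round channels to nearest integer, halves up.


H=66°, S=0.10, L=0.86
C = (1-|2L-1|)×S = (1-|0.72|)×0.10 = 0.028
H' = H/60 = 66/60 ≈ 1.1000; X = C×(1-|H' mod 2 - 1|) = 0.0252
m = L - C/2 = 0.86 - 0.014 = 0.846
Sector ⌊H'⌋ = 1 → (R',G',B') = (0.0252, 0.028, 0.0)
RGB = ((R'+m)×255, (G'+m)×255, (B'+m)×255) = (222.156, 222.87, 215.73)
Round half up → RGB(222, 223, 216)


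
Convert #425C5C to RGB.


42 → 66 (R)
5C → 92 (G)
5C → 92 (B)
= RGB(66, 92, 92)


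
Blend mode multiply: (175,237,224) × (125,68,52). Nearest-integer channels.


Multiply: C = A×B/255, rounded to nearest integer
R: 175×125/255 = 21875/255 ≈ 85.784 → 86
G: 237×68/255 = 16116/255 ≈ 63.200 → 63
B: 224×52/255 = 11648/255 ≈ 45.678 → 46
= RGB(86, 63, 46)


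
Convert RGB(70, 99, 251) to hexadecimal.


R = 70 → 46 (hex)
G = 99 → 63 (hex)
B = 251 → FB (hex)
Hex = #4663FB


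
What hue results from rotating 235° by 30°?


New hue = (H + rotation) mod 360
New hue = (235 + 30) mod 360
= 265 mod 360
= 265°


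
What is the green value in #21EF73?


Color: #21EF73
R = 21 = 33
G = EF = 239
B = 73 = 115
Green = 239


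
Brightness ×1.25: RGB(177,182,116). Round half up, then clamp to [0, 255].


Multiply each channel by 1.25, round half up, clamp to [0, 255]
R: 177×1.25 = 221.25 → round → 221
G: 182×1.25 = 227.5 → round → 228
B: 116×1.25 = 145
= RGB(221, 228, 145)


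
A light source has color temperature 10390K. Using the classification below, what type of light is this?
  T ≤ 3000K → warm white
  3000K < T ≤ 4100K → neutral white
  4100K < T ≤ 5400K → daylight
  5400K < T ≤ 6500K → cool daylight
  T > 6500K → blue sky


Temperature: 10390K
10390K > 6500K → blue sky
Classification: blue sky


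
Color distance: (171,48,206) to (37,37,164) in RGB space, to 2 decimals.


d = √[(R₁-R₂)² + (G₁-G₂)² + (B₁-B₂)²]
d = √[(171-37)² + (48-37)² + (206-164)²]
d = √[17956 + 121 + 1764]
d = √19841
d ≈ 140.86


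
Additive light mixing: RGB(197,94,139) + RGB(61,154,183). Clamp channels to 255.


Additive: each channel = min(255, C₁+C₂)
R: 197+61 = 258 → 255
G: 94+154 = 248 → 248
B: 139+183 = 322 → 255
= RGB(255, 248, 255)


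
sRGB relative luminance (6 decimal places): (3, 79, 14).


Linearize each channel (sRGB transfer function): c = v/255; c_lin = c/12.92 if c ≤ 0.04045, else ((c+0.055)/1.055)^2.4
  R: 3/255 ≈ 0.011765 ≤ 0.04045 → 0.011765/12.92 ≈ 0.000911
  G: 79/255 ≈ 0.309804 > 0.04045 → ((0.309804+0.055)/1.055)^2.4 ≈ 0.078187
  B: 14/255 ≈ 0.054902 > 0.04045 → ((0.054902+0.055)/1.055)^2.4 ≈ 0.004391
R_lin = 0.000911, G_lin = 0.078187, B_lin = 0.004391
L = 0.2126×R + 0.7152×G + 0.0722×B
L = 0.2126×0.000911 + 0.7152×0.078187 + 0.0722×0.004391
L ≈ 0.056430


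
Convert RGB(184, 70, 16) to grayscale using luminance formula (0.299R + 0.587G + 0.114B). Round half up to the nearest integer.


Gray = 0.299×R + 0.587×G + 0.114×B
Gray = 0.299×184 + 0.587×70 + 0.114×16
Gray = 55.016 + 41.090 + 1.824
Gray = 97.930 → round half up → 98
Gray = 98


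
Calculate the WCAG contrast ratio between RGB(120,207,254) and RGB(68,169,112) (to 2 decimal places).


Linearize each sRGB channel c=v/255: c/12.92 if c ≤ 0.04045 else ((c+0.055)/1.055)^2.4
L = 0.2126×R_lin + 0.7152×G_lin + 0.0722×B_lin
Color 1 (120,207,254):
  R=120: 120/255≈0.4706 > 0.04045 → ((0.4706+0.055)/1.055)^2.4 ≈ 0.18782
  G=207: 207/255≈0.8118 > 0.04045 → ((0.8118+0.055)/1.055)^2.4 ≈ 0.62396
  B=254: 254/255≈0.9961 > 0.04045 → ((0.9961+0.055)/1.055)^2.4 ≈ 0.99110
  L1 = 0.2126×0.18782 + 0.7152×0.62396 + 0.0722×0.99110 ≈ 0.55774
Color 2 (68,169,112):
  R=68: 68/255≈0.2667 > 0.04045 → ((0.2667+0.055)/1.055)^2.4 ≈ 0.05781
  G=169: 169/255≈0.6627 > 0.04045 → ((0.6627+0.055)/1.055)^2.4 ≈ 0.39676
  B=112: 112/255≈0.4392 > 0.04045 → ((0.4392+0.055)/1.055)^2.4 ≈ 0.16203
  L2 = 0.2126×0.05781 + 0.7152×0.39676 + 0.0722×0.16203 ≈ 0.30775
Lighter = 0.55774, Darker = 0.30775
Ratio = (L_lighter + 0.05) / (L_darker + 0.05)
Ratio = (0.55774 + 0.05) / (0.30775 + 0.05) = 0.60774 / 0.35775 ≈ 1.6988
Ratio ≈ 1.70:1


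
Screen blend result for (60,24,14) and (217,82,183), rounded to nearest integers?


Screen: C = 255 - (255-A)×(255-B)/255, rounded to nearest integer
R: 255 - (255-60)×(255-217)/255 = 255 - 7410/255 ≈ 255 - 29.059 = 225.941 → 226
G: 255 - (255-24)×(255-82)/255 = 255 - 39963/255 ≈ 255 - 156.718 = 98.282 → 98
B: 255 - (255-14)×(255-183)/255 = 255 - 17352/255 ≈ 255 - 68.047 = 186.953 → 187
= RGB(226, 98, 187)


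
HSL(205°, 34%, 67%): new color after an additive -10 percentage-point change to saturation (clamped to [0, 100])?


Original S = 34%
Adjustment = -10 percentage points
New S = 34 + (-10) = 24
Clamp to [0, 100] → 24
= HSL(205°, 24%, 67%)


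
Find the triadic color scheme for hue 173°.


Triadic: equally spaced at 120° intervals
H1 = 173°
H2 = (173 + 120) mod 360 = 293°
H3 = (173 + 240) mod 360 = 53°
Triadic = 173°, 293°, 53°


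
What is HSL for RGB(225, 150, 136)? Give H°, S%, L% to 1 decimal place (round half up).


Normalize: R'=225/255≈0.8824, G'=150/255≈0.5882, B'=136/255≈0.5333
Max=225/255, Min=136/255, Δ=Max-Min=89/255
L = (Max+Min)/2 = (225+136)/510 = 361/510 = 0.70784… → L = 70.8%
L > 0.5 → S = Δ/(2-Max-Min) = 89/(510-225-136) = 89/149 = 0.59731… → S = 59.7%
(the 1/255 factors cancel in S and H, so raw channel differences can be used)
Max is R' → H = 60 × (((G-B)/Δ) mod 6) = 60 × (((150-136)/89) mod 6)
  14/89 = 0.1573…
  H = 60 × 0.1573… = 9.438…° → H = 9.4°
= HSL(9.4°, 59.7%, 70.8%)


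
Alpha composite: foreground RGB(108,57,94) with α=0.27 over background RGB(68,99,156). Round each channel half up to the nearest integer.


C = α×F + (1-α)×B, with 1-α = 0.73
R: 0.27×108 + 0.73×68 = 29.16 + 49.64 = 78.80 → 79
G: 0.27×57 + 0.73×99 = 15.39 + 72.27 = 87.66 → 88
B: 0.27×94 + 0.73×156 = 25.38 + 113.88 = 139.26 → 139
= RGB(79, 88, 139)


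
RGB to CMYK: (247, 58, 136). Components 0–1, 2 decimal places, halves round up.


R'=247/255≈0.9686, G'=58/255≈0.2275, B'=136/255≈0.5333
K = 1 - max(R',G',B') = 1 - 247/255 = 8/255 = 0.03137… → 0.03
(1-R'-K)/(1-K) simplifies to (max-R)/max with max = 247:
C = (247-247)/247 = 0/247 = 0 → 0.00
M = (247-58)/247 = 189/247 = 0.76518… → 0.77
Y = (247-136)/247 = 111/247 = 0.44939… → 0.45
= CMYK(0.00, 0.77, 0.45, 0.03)


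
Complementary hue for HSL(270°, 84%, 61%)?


Complement = opposite side of color wheel = hue + 180°
H' = (270 + 180) mod 360 = 90°
S and L unchanged.
= HSL(90°, 84%, 61%)


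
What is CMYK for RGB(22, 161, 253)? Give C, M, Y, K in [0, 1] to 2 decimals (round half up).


R'=22/255≈0.0863, G'=161/255≈0.6314, B'=253/255≈0.9922
K = 1 - max(R',G',B') = 1 - 253/255 = 2/255 = 0.00784… → 0.01
(1-R'-K)/(1-K) simplifies to (max-R)/max with max = 253:
C = (253-22)/253 = 231/253 = 0.91304… → 0.91
M = (253-161)/253 = 92/253 = 0.36363… → 0.36
Y = (253-253)/253 = 0/253 = 0 → 0.00
= CMYK(0.91, 0.36, 0.00, 0.01)


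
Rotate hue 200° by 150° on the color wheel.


New hue = (H + rotation) mod 360
New hue = (200 + 150) mod 360
= 350 mod 360
= 350°


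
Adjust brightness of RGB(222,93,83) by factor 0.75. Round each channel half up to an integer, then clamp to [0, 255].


Multiply each channel by 0.75, round half up, clamp to [0, 255]
R: 222×0.75 = 166.5 → round → 167
G: 93×0.75 = 69.75 → round → 70
B: 83×0.75 = 62.25 → round → 62
= RGB(167, 70, 62)


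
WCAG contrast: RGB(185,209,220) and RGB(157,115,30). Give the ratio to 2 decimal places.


Linearize each sRGB channel c=v/255: c/12.92 if c ≤ 0.04045 else ((c+0.055)/1.055)^2.4
L = 0.2126×R_lin + 0.7152×G_lin + 0.0722×B_lin
Color 1 (185,209,220):
  R=185: 185/255≈0.7255 > 0.04045 → ((0.7255+0.055)/1.055)^2.4 ≈ 0.48515
  G=209: 209/255≈0.8196 > 0.04045 → ((0.8196+0.055)/1.055)^2.4 ≈ 0.63760
  B=220: 220/255≈0.8627 > 0.04045 → ((0.8627+0.055)/1.055)^2.4 ≈ 0.71569
  L1 = 0.2126×0.48515 + 0.7152×0.63760 + 0.0722×0.71569 ≈ 0.61083
Color 2 (157,115,30):
  R=157: 157/255≈0.6157 > 0.04045 → ((0.6157+0.055)/1.055)^2.4 ≈ 0.33716
  G=115: 115/255≈0.4510 > 0.04045 → ((0.4510+0.055)/1.055)^2.4 ≈ 0.17144
  B=30: 30/255≈0.1176 > 0.04045 → ((0.1176+0.055)/1.055)^2.4 ≈ 0.01298
  L2 = 0.2126×0.33716 + 0.7152×0.17144 + 0.0722×0.01298 ≈ 0.19523
Lighter = 0.61083, Darker = 0.19523
Ratio = (L_lighter + 0.05) / (L_darker + 0.05)
Ratio = (0.61083 + 0.05) / (0.19523 + 0.05) = 0.66083 / 0.24523 ≈ 2.6947
Ratio ≈ 2.69:1


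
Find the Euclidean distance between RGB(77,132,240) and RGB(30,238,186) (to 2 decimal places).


d = √[(R₁-R₂)² + (G₁-G₂)² + (B₁-B₂)²]
d = √[(77-30)² + (132-238)² + (240-186)²]
d = √[2209 + 11236 + 2916]
d = √16361
d ≈ 127.91


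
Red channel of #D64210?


Color: #D64210
R = D6 = 214
G = 42 = 66
B = 10 = 16
Red = 214


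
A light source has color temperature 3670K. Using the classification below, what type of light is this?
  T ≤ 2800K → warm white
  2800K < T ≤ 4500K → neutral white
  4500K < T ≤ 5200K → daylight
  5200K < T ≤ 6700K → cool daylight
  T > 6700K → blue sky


Temperature: 3670K
2800K < 3670K ≤ 4500K → neutral white
Classification: neutral white


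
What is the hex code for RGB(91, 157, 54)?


R = 91 → 5B (hex)
G = 157 → 9D (hex)
B = 54 → 36 (hex)
Hex = #5B9D36


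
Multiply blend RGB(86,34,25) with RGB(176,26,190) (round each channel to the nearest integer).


Multiply: C = A×B/255, rounded to nearest integer
R: 86×176/255 = 15136/255 ≈ 59.357 → 59
G: 34×26/255 = 884/255 ≈ 3.467 → 3
B: 25×190/255 = 4750/255 ≈ 18.627 → 19
= RGB(59, 3, 19)


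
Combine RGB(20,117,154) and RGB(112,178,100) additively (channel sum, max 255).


Additive: each channel = min(255, C₁+C₂)
R: 20+112 = 132 → 132
G: 117+178 = 295 → 255
B: 154+100 = 254 → 254
= RGB(132, 255, 254)


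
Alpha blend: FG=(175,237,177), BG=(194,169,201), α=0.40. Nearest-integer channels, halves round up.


C = α×F + (1-α)×B, with 1-α = 0.60
R: 0.40×175 + 0.60×194 = 70.00 + 116.40 = 186.40 → 186
G: 0.40×237 + 0.60×169 = 94.80 + 101.40 = 196.20 → 196
B: 0.40×177 + 0.60×201 = 70.80 + 120.60 = 191.40 → 191
= RGB(186, 196, 191)


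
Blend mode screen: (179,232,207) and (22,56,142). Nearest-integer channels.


Screen: C = 255 - (255-A)×(255-B)/255, rounded to nearest integer
R: 255 - (255-179)×(255-22)/255 = 255 - 17708/255 ≈ 255 - 69.443 = 185.557 → 186
G: 255 - (255-232)×(255-56)/255 = 255 - 4577/255 ≈ 255 - 17.949 = 237.051 → 237
B: 255 - (255-207)×(255-142)/255 = 255 - 5424/255 ≈ 255 - 21.271 = 233.729 → 234
= RGB(186, 237, 234)


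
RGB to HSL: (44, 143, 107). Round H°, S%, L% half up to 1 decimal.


Normalize: R'=44/255≈0.1725, G'=143/255≈0.5608, B'=107/255≈0.4196
Max=143/255, Min=44/255, Δ=Max-Min=99/255
L = (Max+Min)/2 = (143+44)/510 = 187/510 = 0.36666… → L = 36.7%
L ≤ 0.5 → S = Δ/(Max+Min) = 99/(143+44) = 99/187 = 0.52941… → S = 52.9%
(the 1/255 factors cancel in S and H, so raw channel differences can be used)
Max is G' → H = 60 × ((B-R)/Δ + 2) = 60 × ((107-44)/99 + 2)
  63/99 + 2 = 0.6363… + 2 = 2.6363…
  H = 60 × 2.6363… = 158.181…° → H = 158.2°
= HSL(158.2°, 52.9%, 36.7%)


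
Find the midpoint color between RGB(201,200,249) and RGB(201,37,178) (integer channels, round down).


Midpoint: each channel = ⌊(C₁+C₂)/2⌋
R: ⌊(201+201)/2⌋ = 201
G: ⌊(200+37)/2⌋ = 118
B: ⌊(249+178)/2⌋ = 213
= RGB(201, 118, 213)


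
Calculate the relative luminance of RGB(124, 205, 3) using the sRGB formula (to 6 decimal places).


Linearize each channel (sRGB transfer function): c = v/255; c_lin = c/12.92 if c ≤ 0.04045, else ((c+0.055)/1.055)^2.4
  R: 124/255 ≈ 0.486275 > 0.04045 → ((0.486275+0.055)/1.055)^2.4 ≈ 0.201556
  G: 205/255 ≈ 0.803922 > 0.04045 → ((0.803922+0.055)/1.055)^2.4 ≈ 0.610496
  B: 3/255 ≈ 0.011765 ≤ 0.04045 → 0.011765/12.92 ≈ 0.000911
R_lin = 0.201556, G_lin = 0.610496, B_lin = 0.000911
L = 0.2126×R + 0.7152×G + 0.0722×B
L = 0.2126×0.201556 + 0.7152×0.610496 + 0.0722×0.000911
L ≈ 0.479543


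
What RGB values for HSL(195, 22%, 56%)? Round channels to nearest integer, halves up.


H=195°, S=0.22, L=0.56
C = (1-|2L-1|)×S = (1-|0.12|)×0.22 = 0.1936
H' = H/60 = 195/60 ≈ 3.2500; X = C×(1-|H' mod 2 - 1|) = 0.1452
m = L - C/2 = 0.56 - 0.0968 = 0.4632
Sector ⌊H'⌋ = 3 → (R',G',B') = (0.0, 0.1452, 0.1936)
RGB = ((R'+m)×255, (G'+m)×255, (B'+m)×255) = (118.116, 155.142, 167.484)
Round half up → RGB(118, 155, 167)


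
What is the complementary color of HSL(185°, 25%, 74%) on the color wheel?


Complement = opposite side of color wheel = hue + 180°
H' = (185 + 180) mod 360 = 5°
S and L unchanged.
= HSL(5°, 25%, 74%)


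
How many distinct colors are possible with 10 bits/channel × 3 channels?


Total bits = 10 bits/channel × 3 channels = 30 bits
Distinct colors = 2^30
= 1,073,741,824 colors


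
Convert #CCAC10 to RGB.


CC → 204 (R)
AC → 172 (G)
10 → 16 (B)
= RGB(204, 172, 16)


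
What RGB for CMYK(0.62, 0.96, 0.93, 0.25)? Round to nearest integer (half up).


R = 255 × (1-C) × (1-K) = 255 × 0.38 × 0.75 = 72.675 → 73
G = 255 × (1-M) × (1-K) = 255 × 0.04 × 0.75 = 7.65 → 8
B = 255 × (1-Y) × (1-K) = 255 × 0.07 × 0.75 = 13.3875 → 13
= RGB(73, 8, 13)


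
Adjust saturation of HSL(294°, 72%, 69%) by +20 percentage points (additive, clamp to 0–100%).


Original S = 72%
Adjustment = +20 percentage points
New S = 72 + (20) = 92
Clamp to [0, 100] → 92
= HSL(294°, 92%, 69%)


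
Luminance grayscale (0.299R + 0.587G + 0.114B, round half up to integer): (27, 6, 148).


Gray = 0.299×R + 0.587×G + 0.114×B
Gray = 0.299×27 + 0.587×6 + 0.114×148
Gray = 8.073 + 3.522 + 16.872
Gray = 28.467 → round half up → 28
Gray = 28


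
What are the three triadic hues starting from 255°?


Triadic: equally spaced at 120° intervals
H1 = 255°
H2 = (255 + 120) mod 360 = 15°
H3 = (255 + 240) mod 360 = 135°
Triadic = 255°, 15°, 135°


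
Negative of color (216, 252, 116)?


Invert: (255-R, 255-G, 255-B)
R: 255-216 = 39
G: 255-252 = 3
B: 255-116 = 139
= RGB(39, 3, 139)


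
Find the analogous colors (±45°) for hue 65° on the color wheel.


Base hue: 65°
Left analog: (65 - 45) mod 360 = 20°
Right analog: (65 + 45) mod 360 = 110°
Analogous hues = 20° and 110°


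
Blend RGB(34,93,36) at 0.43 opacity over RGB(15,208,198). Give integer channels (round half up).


C = α×F + (1-α)×B, with 1-α = 0.57
R: 0.43×34 + 0.57×15 = 14.62 + 8.55 = 23.17 → 23
G: 0.43×93 + 0.57×208 = 39.99 + 118.56 = 158.55 → 159
B: 0.43×36 + 0.57×198 = 15.48 + 112.86 = 128.34 → 128
= RGB(23, 159, 128)


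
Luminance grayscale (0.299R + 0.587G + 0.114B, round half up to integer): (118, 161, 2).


Gray = 0.299×R + 0.587×G + 0.114×B
Gray = 0.299×118 + 0.587×161 + 0.114×2
Gray = 35.282 + 94.507 + 0.228
Gray = 130.017 → round half up → 130
Gray = 130


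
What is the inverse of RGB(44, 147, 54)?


Invert: (255-R, 255-G, 255-B)
R: 255-44 = 211
G: 255-147 = 108
B: 255-54 = 201
= RGB(211, 108, 201)


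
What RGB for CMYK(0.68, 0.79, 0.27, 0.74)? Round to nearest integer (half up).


R = 255 × (1-C) × (1-K) = 255 × 0.32 × 0.26 = 21.216 → 21
G = 255 × (1-M) × (1-K) = 255 × 0.21 × 0.26 = 13.923 → 14
B = 255 × (1-Y) × (1-K) = 255 × 0.73 × 0.26 = 48.399 → 48
= RGB(21, 14, 48)


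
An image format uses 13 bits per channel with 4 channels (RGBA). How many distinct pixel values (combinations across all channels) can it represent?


Total bits = 13 bits/channel × 4 channels = 52 bits
Distinct pixel values = 2^52
= 4,503,599,627,370,496 pixel values


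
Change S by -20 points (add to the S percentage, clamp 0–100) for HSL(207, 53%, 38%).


Original S = 53%
Adjustment = -20 percentage points
New S = 53 + (-20) = 33
Clamp to [0, 100] → 33
= HSL(207°, 33%, 38%)


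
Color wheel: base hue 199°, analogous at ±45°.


Base hue: 199°
Left analog: (199 - 45) mod 360 = 154°
Right analog: (199 + 45) mod 360 = 244°
Analogous hues = 154° and 244°


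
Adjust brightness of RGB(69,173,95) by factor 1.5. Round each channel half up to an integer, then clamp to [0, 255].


Multiply each channel by 1.5, round half up, clamp to [0, 255]
R: 69×1.5 = 103.5 → round → 104
G: 173×1.5 = 259.5 → round → 260 → clamp → 255
B: 95×1.5 = 142.5 → round → 143
= RGB(104, 255, 143)


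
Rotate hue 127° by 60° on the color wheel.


New hue = (H + rotation) mod 360
New hue = (127 + 60) mod 360
= 187 mod 360
= 187°


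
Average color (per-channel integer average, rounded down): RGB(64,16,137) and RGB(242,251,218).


Midpoint: each channel = ⌊(C₁+C₂)/2⌋
R: ⌊(64+242)/2⌋ = 153
G: ⌊(16+251)/2⌋ = 133
B: ⌊(137+218)/2⌋ = 177
= RGB(153, 133, 177)


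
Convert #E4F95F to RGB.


E4 → 228 (R)
F9 → 249 (G)
5F → 95 (B)
= RGB(228, 249, 95)


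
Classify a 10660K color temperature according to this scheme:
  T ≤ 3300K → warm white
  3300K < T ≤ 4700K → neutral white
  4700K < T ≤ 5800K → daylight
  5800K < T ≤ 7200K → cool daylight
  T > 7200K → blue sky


Temperature: 10660K
10660K > 7200K → blue sky
Classification: blue sky


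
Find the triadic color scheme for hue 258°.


Triadic: equally spaced at 120° intervals
H1 = 258°
H2 = (258 + 120) mod 360 = 18°
H3 = (258 + 240) mod 360 = 138°
Triadic = 258°, 18°, 138°


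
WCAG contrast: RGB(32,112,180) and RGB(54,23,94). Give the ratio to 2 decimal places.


Linearize each sRGB channel c=v/255: c/12.92 if c ≤ 0.04045 else ((c+0.055)/1.055)^2.4
L = 0.2126×R_lin + 0.7152×G_lin + 0.0722×B_lin
Color 1 (32,112,180):
  R=32: 32/255≈0.1255 > 0.04045 → ((0.1255+0.055)/1.055)^2.4 ≈ 0.01444
  G=112: 112/255≈0.4392 > 0.04045 → ((0.4392+0.055)/1.055)^2.4 ≈ 0.16203
  B=180: 180/255≈0.7059 > 0.04045 → ((0.7059+0.055)/1.055)^2.4 ≈ 0.45641
  L1 = 0.2126×0.01444 + 0.7152×0.16203 + 0.0722×0.45641 ≈ 0.15191
Color 2 (54,23,94):
  R=54: 54/255≈0.2118 > 0.04045 → ((0.2118+0.055)/1.055)^2.4 ≈ 0.03689
  G=23: 23/255≈0.0902 > 0.04045 → ((0.0902+0.055)/1.055)^2.4 ≈ 0.00857
  B=94: 94/255≈0.3686 > 0.04045 → ((0.3686+0.055)/1.055)^2.4 ≈ 0.11193
  L2 = 0.2126×0.03689 + 0.7152×0.00857 + 0.0722×0.11193 ≈ 0.02205
Lighter = 0.15191, Darker = 0.02205
Ratio = (L_lighter + 0.05) / (L_darker + 0.05)
Ratio = (0.15191 + 0.05) / (0.02205 + 0.05) = 0.20191 / 0.07205 ≈ 2.8022
Ratio ≈ 2.80:1
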